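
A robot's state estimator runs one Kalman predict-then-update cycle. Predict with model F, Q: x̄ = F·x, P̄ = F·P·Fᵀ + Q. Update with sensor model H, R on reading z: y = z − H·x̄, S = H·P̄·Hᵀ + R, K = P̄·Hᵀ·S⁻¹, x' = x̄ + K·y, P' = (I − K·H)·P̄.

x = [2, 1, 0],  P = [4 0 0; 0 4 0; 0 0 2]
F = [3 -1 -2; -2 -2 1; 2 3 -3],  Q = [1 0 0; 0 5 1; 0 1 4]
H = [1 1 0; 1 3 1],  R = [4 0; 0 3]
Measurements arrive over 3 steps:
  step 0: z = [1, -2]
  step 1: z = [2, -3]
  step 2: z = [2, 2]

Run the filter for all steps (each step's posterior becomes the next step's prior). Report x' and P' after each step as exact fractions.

step 0: x̄ = F·x = [5, -6, 7]
step 0: P̄ = F·P·Fᵀ + Q = [49 -20 24; -20 39 -45; 24 -45 74]
step 0: y = z − H·x̄ = [2, 4]
step 0: S = H·P̄·Hᵀ + R = [52 65; 65 135]
step 0: K = P̄·Hᵀ·S⁻¹ = [614/559 -93/215; -163/559 113/215; -2/13 -1/5]
step 0: x' = x̄ + K·y = [15279/2795, -12524/2795, 383/65]
step 0: P' = (I − K·H)·P̄ = [63642/2795 -51362/2795 2019/65; -51362/2795 48102/2795 -2059/65; 2019/65 -2059/65 4119/65]
step 1: x̄ = F·x = [25423/2795, 843/215, -56421/2795]
step 1: P̄ = F·P·Fᵀ + Q = [244363/2795 -7102/215 77704/2795; -7102/215 18004/215 -50801/215; 77704/2795 -50801/215 2228237/2795]
step 1: y = z − H·x̄ = [-30792/2795, -10264/2795]
step 1: S = H·P̄·Hᵀ + R = [304943/2795 -5494/2795; -5494/2795 226427/2795]
step 1: K = P̄·Hᵀ·S⁻¹ = [12405367/24693075 5218199/24693075; 151760/329241 -69869/329241; -46567849/24693075 34280572/24693075]
step 1: x' = x̄ + K·y = [13755019/4938615, -124403/329241, -22264513/4938615]
step 1: P' = (I − K·H)·P̄ = [1399898293/24693075 -18003691/329241 2666586779/24693075; -18003691/329241 6203577/109747 -38038109/329241; 2666586779/24693075 -38038109/329241 5994829462/24693075]
step 2: x̄ = F·x = [87660128/4938615, -5115829/548735, 88705442/4938615]
step 2: P̄ = F·P·Fᵀ + Q = [2690087287/24693075 -232088756/2743675 4621960678/24693075; -232088756/2743675 804886477/2743675 -2530497614/2743675; 4621960678/24693075 -2530497614/2743675 75363157957/24693075]
step 2: y = z − H·x̄ = [-31740437/4938615, -28360957/4938615]
step 2: S = H·P̄·Hᵀ + R = [5855240272/24693075 -2085690898/24693075; -2085690898/24693075 3387386482/24693075]
step 2: K = P̄·Hᵀ·S⁻¹ = [42701267518/156763133229 149366634161/313526266458; 110674479229/156763133229 -153538015957/313526266458; -752577946757/313526266458 307995409880/156763133229]
step 2: x' = x̄ + K·y = [4158424614481/313526266458, -3463875701669/313526266458, 6930799383995/313526266458]
step 2: P' = (I − K·H)·P̄ = [25751187724747/313526266458 -25409577584603/313526266458 50925644931545/313526266458; -25409577584603/313526266458 26294973418435/313526266458 -53935956718573/313526266458; 50925644931545/313526266458 -53935956718573/313526266458 56365098841727/156763133229]

step 0: x' = [15279/2795, -12524/2795, 383/65], P' = [63642/2795 -51362/2795 2019/65; -51362/2795 48102/2795 -2059/65; 2019/65 -2059/65 4119/65]
step 1: x' = [13755019/4938615, -124403/329241, -22264513/4938615], P' = [1399898293/24693075 -18003691/329241 2666586779/24693075; -18003691/329241 6203577/109747 -38038109/329241; 2666586779/24693075 -38038109/329241 5994829462/24693075]
step 2: x' = [4158424614481/313526266458, -3463875701669/313526266458, 6930799383995/313526266458], P' = [25751187724747/313526266458 -25409577584603/313526266458 50925644931545/313526266458; -25409577584603/313526266458 26294973418435/313526266458 -53935956718573/313526266458; 50925644931545/313526266458 -53935956718573/313526266458 56365098841727/156763133229]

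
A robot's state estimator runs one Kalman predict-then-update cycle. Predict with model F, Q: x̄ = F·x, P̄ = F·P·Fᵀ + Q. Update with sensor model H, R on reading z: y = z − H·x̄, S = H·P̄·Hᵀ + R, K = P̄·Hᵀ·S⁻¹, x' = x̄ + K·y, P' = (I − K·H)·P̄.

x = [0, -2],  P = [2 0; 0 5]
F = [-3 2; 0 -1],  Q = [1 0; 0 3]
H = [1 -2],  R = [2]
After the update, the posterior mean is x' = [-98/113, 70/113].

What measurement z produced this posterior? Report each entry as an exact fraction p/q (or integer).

x̄ = F·x = [-4, 2]
P̄ = F·P·Fᵀ + Q = [39 -10; -10 8]
S = H·P̄·Hᵀ + R = [113]
K = P̄·Hᵀ·S⁻¹ = [59/113; -26/113]
x' − x̄ = [354/113, -156/113] = K·y
y = (KᵀK)⁻¹·Kᵀ·(x' − x̄) = [6]
z = y + H·x̄ = [6] + [-8] = [-2]

z = [-2]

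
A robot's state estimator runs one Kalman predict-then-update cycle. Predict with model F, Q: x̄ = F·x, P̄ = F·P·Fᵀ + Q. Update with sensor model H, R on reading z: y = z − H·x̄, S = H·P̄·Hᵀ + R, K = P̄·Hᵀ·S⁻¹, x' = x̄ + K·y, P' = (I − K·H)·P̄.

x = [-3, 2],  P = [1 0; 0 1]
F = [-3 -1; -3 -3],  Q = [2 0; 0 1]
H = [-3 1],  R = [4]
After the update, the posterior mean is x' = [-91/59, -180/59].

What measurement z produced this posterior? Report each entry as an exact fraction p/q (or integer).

z = [3]

x̄ = F·x = [7, 3]
P̄ = F·P·Fᵀ + Q = [12 12; 12 19]
S = H·P̄·Hᵀ + R = [59]
K = P̄·Hᵀ·S⁻¹ = [-24/59; -17/59]
x' − x̄ = [-504/59, -357/59] = K·y
y = (KᵀK)⁻¹·Kᵀ·(x' − x̄) = [21]
z = y + H·x̄ = [21] + [-18] = [3]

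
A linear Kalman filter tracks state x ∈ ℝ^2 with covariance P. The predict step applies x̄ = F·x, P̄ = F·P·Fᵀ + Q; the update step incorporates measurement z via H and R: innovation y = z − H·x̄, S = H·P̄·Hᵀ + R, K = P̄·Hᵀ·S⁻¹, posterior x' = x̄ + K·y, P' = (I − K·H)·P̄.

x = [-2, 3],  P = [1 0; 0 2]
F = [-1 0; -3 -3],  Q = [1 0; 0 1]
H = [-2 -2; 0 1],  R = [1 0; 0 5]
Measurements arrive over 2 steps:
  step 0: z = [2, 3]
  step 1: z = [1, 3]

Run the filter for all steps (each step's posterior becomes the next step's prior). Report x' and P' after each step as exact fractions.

step 0: x̄ = F·x = [2, -3]
step 0: P̄ = F·P·Fᵀ + Q = [2 3; 3 28]
step 0: y = z − H·x̄ = [0, 6]
step 0: S = H·P̄·Hᵀ + R = [145 -62; -62 33]
step 0: K = P̄·Hᵀ·S⁻¹ = [-144/941 -185/941; -310/941 216/941]
step 0: x' = x̄ + K·y = [772/941, -1527/941]
step 0: P' = (I − K·H)·P̄ = [997/941 -925/941; -925/941 1080/941]
step 1: x̄ = F·x = [-772/941, 2265/941]
step 1: P̄ = F·P·Fᵀ + Q = [1938/941 216/941; 216/941 2984/941]
step 1: y = z − H·x̄ = [3927/941, 558/941]
step 1: S = H·P̄·Hᵀ + R = [22357/941 -6400/941; -6400/941 7689/941]
step 1: K = P̄·Hᵀ·S⁻¹ = [-33732/139153 -24168/139153; -32000/139153 27368/139153]
step 1: x' = x̄ + K·y = [-269264/139153, 217629/139153]
step 1: P' = (I − K·H)·P̄ = [137706/139153 -120840/139153; -120840/139153 136840/139153]

step 0: x' = [772/941, -1527/941], P' = [997/941 -925/941; -925/941 1080/941]
step 1: x' = [-269264/139153, 217629/139153], P' = [137706/139153 -120840/139153; -120840/139153 136840/139153]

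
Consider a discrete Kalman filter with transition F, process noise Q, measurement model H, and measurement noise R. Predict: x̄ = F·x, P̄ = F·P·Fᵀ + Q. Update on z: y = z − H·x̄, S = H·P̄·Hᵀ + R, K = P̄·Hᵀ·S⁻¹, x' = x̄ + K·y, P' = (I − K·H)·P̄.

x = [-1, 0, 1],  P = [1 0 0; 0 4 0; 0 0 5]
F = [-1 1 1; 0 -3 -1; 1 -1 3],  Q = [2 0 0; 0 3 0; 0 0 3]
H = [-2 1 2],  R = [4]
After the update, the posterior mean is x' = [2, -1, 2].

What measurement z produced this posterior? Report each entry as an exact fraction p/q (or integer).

z = [-1]

x̄ = F·x = [2, -1, 2]
P̄ = F·P·Fᵀ + Q = [12 -17 10; -17 44 -3; 10 -3 53]
S = H·P̄·Hᵀ + R = [284]
K = P̄·Hᵀ·S⁻¹ = [-21/284; 18/71; 83/284]
x' − x̄ = [0, 0, 0] = K·y
y = (KᵀK)⁻¹·Kᵀ·(x' − x̄) = [0]
z = y + H·x̄ = [0] + [-1] = [-1]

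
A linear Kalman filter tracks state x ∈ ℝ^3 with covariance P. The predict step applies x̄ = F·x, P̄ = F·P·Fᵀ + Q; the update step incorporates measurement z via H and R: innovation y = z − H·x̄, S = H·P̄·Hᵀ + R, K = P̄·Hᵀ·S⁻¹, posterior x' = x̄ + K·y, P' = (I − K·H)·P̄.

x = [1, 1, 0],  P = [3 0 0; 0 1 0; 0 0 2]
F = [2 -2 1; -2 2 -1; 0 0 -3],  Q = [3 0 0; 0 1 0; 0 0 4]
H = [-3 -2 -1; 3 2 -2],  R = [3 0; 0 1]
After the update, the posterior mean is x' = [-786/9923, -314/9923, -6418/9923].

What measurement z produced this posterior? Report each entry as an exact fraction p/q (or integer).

z = [1, 1]

x̄ = F·x = [0, 0, 0]
P̄ = F·P·Fᵀ + Q = [21 -18 -6; -18 19 6; -6 6 22]
S = H·P̄·Hᵀ + R = [62 -11; -11 162]
K = P̄·Hᵀ·S⁻¹ = [-2973/9923 2187/9923; 1312/9923 -1626/9923; -3142/9923 -3276/9923]
x' − x̄ = [-786/9923, -314/9923, -6418/9923] = K·y
y = (KᵀK)⁻¹·Kᵀ·(x' − x̄) = [1, 1]
z = y + H·x̄ = [1, 1] + [0, 0] = [1, 1]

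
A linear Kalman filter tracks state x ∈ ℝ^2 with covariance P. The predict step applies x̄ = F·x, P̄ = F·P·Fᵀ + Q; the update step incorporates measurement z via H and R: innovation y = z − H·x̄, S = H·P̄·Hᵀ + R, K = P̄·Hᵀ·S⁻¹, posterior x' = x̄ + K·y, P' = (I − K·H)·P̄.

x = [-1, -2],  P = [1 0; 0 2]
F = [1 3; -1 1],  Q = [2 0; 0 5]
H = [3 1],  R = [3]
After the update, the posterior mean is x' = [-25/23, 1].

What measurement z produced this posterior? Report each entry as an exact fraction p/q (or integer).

z = [-2]

x̄ = F·x = [-7, -1]
P̄ = F·P·Fᵀ + Q = [21 5; 5 8]
S = H·P̄·Hᵀ + R = [230]
K = P̄·Hᵀ·S⁻¹ = [34/115; 1/10]
x' − x̄ = [136/23, 2] = K·y
y = (KᵀK)⁻¹·Kᵀ·(x' − x̄) = [20]
z = y + H·x̄ = [20] + [-22] = [-2]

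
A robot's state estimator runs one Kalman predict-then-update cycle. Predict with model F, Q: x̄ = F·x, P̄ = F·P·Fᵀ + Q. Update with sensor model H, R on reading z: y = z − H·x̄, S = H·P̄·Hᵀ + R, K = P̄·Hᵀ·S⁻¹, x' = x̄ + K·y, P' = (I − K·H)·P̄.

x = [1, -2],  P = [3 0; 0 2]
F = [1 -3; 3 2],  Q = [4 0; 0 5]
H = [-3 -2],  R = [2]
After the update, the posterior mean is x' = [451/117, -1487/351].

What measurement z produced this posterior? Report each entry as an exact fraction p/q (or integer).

z = [-3]

x̄ = F·x = [7, -1]
P̄ = F·P·Fᵀ + Q = [25 -3; -3 40]
S = H·P̄·Hᵀ + R = [351]
K = P̄·Hᵀ·S⁻¹ = [-23/117; -71/351]
x' − x̄ = [-368/117, -1136/351] = K·y
y = (KᵀK)⁻¹·Kᵀ·(x' − x̄) = [16]
z = y + H·x̄ = [16] + [-19] = [-3]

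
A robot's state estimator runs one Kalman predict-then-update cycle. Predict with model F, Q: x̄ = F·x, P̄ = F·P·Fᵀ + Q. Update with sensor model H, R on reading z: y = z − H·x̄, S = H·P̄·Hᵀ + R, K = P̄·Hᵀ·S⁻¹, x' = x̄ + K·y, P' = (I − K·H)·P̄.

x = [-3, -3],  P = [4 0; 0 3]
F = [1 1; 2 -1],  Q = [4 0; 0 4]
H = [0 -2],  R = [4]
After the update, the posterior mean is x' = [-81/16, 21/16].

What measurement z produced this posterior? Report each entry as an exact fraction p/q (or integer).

x̄ = F·x = [-6, -3]
P̄ = F·P·Fᵀ + Q = [11 5; 5 23]
S = H·P̄·Hᵀ + R = [96]
K = P̄·Hᵀ·S⁻¹ = [-5/48; -23/48]
x' − x̄ = [15/16, 69/16] = K·y
y = (KᵀK)⁻¹·Kᵀ·(x' − x̄) = [-9]
z = y + H·x̄ = [-9] + [6] = [-3]

z = [-3]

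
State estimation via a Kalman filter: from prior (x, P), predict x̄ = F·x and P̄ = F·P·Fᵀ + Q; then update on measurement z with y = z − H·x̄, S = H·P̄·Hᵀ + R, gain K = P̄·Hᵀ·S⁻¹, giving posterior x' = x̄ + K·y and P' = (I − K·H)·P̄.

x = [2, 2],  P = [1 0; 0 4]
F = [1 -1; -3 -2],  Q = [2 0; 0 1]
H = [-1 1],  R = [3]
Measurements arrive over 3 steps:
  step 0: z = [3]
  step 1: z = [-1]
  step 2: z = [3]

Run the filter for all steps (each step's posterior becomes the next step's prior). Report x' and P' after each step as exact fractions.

step 0: x̄ = F·x = [0, -10]
step 0: P̄ = F·P·Fᵀ + Q = [7 5; 5 26]
step 0: y = z − H·x̄ = [13]
step 0: S = H·P̄·Hᵀ + R = [26]
step 0: K = P̄·Hᵀ·S⁻¹ = [-1/13; 21/26]
step 0: x' = x̄ + K·y = [-1, 1/2]
step 0: P' = (I − K·H)·P̄ = [89/13 86/13; 86/13 235/26]
step 1: x̄ = F·x = [-3/2, 2]
step 1: P̄ = F·P·Fᵀ + Q = [121/26 54/13; 54/13 2316/13]
step 1: y = z − H·x̄ = [-9/2]
step 1: S = H·P̄·Hᵀ + R = [355/2]
step 1: K = P̄·Hᵀ·S⁻¹ = [-1/355; 348/355]
step 1: x' = x̄ + K·y = [-528/355, -856/355]
step 1: P' = (I − K·H)·P̄ = [21471/4615 21432/4615; 21432/4615 35004/4615]
step 2: x̄ = F·x = [328/355, 3296/355]
step 2: P̄ = F·P·Fᵀ + Q = [1757/355 2079/355; 2079/355 595054/4615]
step 2: y = z − H·x̄ = [-1903/355]
step 2: S = H·P̄·Hᵀ + R = [577686/4615]
step 2: K = P̄·Hᵀ·S⁻¹ = [2093/288843; 568027/577686]
step 2: x' = x̄ + K·y = [255655/288843, 2318585/577686]
step 2: P' = (I − K·H)·P̄ = [1427671/288843 1433950/288843; 1433950/288843 4571981/577686]

step 0: x' = [-1, 1/2], P' = [89/13 86/13; 86/13 235/26]
step 1: x' = [-528/355, -856/355], P' = [21471/4615 21432/4615; 21432/4615 35004/4615]
step 2: x' = [255655/288843, 2318585/577686], P' = [1427671/288843 1433950/288843; 1433950/288843 4571981/577686]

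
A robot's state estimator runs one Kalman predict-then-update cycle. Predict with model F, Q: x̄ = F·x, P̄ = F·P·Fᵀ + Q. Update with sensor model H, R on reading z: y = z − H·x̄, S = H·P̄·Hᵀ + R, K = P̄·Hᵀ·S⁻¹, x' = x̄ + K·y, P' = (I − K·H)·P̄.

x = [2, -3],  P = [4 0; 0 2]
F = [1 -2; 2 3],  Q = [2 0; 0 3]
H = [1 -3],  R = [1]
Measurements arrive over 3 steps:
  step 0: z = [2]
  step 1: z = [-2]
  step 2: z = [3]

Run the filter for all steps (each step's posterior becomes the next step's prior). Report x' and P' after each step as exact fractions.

step 0: x' = [405/62, 185/124], P' = [1133/93 751/186; 751/186 539/372]
step 1: x' = [715160/354899, 480823/354899], P' = [999308/354899 336956/354899; 336956/354899 152995/354899]
step 2: x' = [-3941490/3648289, -4829725/3648289], P' = [245665514/91207225 82307774/91207225; 82307774/91207225 37670384/91207225]

step 0: x̄ = F·x = [8, -5]
step 0: P̄ = F·P·Fᵀ + Q = [14 -4; -4 37]
step 0: y = z − H·x̄ = [-21]
step 0: S = H·P̄·Hᵀ + R = [372]
step 0: K = P̄·Hᵀ·S⁻¹ = [13/186; -115/372]
step 0: x' = x̄ + K·y = [405/62, 185/124]
step 0: P' = (I − K·H)·P̄ = [1133/93 751/186; 751/186 539/372]
step 1: x̄ = F·x = [110/31, 2175/124]
step 1: P̄ = F·P·Fᵀ + Q = [356/93 1082/93; 1082/93 42119/372]
step 1: y = z − H·x̄ = [5837/124]
step 1: S = H·P̄·Hᵀ + R = [354899/372]
step 1: K = P̄·Hᵀ·S⁻¹ = [-11560/354899; -122029/354899]
step 1: x' = x̄ + K·y = [715160/354899, 480823/354899]
step 1: P' = (I − K·H)·P̄ = [999308/354899 336956/354899; 336956/354899 152995/354899]
step 2: x̄ = F·x = [-246486/354899, 2872789/354899]
step 2: P̄ = F·P·Fᵀ + Q = [973262/354899 743690/354899; 743690/354899 10482356/354899]
step 2: y = z − H·x̄ = [9929550/354899]
step 2: S = H·P̄·Hᵀ + R = [91207225/354899]
step 2: K = P̄·Hᵀ·S⁻¹ = [-1257808/91207225; -30703378/91207225]
step 2: x' = x̄ + K·y = [-3941490/3648289, -4829725/3648289]
step 2: P' = (I − K·H)·P̄ = [245665514/91207225 82307774/91207225; 82307774/91207225 37670384/91207225]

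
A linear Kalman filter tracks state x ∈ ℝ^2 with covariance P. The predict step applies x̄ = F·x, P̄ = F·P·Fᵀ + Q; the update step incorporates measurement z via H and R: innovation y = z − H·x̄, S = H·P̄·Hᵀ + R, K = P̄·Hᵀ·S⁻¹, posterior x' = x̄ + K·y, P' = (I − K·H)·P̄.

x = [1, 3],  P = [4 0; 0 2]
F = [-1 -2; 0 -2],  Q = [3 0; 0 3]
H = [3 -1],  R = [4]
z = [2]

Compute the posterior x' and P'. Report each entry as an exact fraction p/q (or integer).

x̄ = F·x = [-7, -6]
P̄ = F·P·Fᵀ + Q = [15 8; 8 11]
y = z − H·x̄ = [17]
S = H·P̄·Hᵀ + R = [102]
K = P̄·Hᵀ·S⁻¹ = [37/102; 13/102]
x' = x̄ + K·y = [-5/6, -23/6]
P' = (I − K·H)·P̄ = [161/102 335/102; 335/102 953/102]

x' = [-5/6, -23/6]
P' = [161/102 335/102; 335/102 953/102]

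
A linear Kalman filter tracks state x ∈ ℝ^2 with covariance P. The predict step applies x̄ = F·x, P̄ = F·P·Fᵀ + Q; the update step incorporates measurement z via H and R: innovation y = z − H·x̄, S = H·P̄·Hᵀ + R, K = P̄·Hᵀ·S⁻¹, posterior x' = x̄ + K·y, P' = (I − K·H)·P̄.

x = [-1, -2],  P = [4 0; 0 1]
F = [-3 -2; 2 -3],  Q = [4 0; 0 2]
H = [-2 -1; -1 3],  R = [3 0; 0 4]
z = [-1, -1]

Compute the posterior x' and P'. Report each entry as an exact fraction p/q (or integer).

x̄ = F·x = [7, 4]
P̄ = F·P·Fᵀ + Q = [44 -18; -18 27]
y = z − H·x̄ = [17, -6]
S = H·P̄·Hᵀ + R = [134 97; 97 399]
K = P̄·Hᵀ·S⁻¹ = [-18424/44057 -6342/44057; -6012/44057 12393/44057]
x' = x̄ + K·y = [33243/44057, -334/44057]
P' = (I − K·H)·P̄ = [27312/44057 648/44057; 648/44057 16740/44057]

x' = [33243/44057, -334/44057]
P' = [27312/44057 648/44057; 648/44057 16740/44057]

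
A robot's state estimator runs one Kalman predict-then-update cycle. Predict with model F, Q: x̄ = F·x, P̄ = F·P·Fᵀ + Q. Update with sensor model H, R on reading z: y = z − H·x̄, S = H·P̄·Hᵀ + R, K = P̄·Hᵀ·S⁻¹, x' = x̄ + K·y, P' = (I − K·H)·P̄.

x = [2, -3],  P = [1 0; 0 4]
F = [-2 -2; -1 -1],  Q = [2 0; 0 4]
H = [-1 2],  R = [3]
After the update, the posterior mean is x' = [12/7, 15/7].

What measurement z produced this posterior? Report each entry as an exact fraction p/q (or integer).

x̄ = F·x = [2, 1]
P̄ = F·P·Fᵀ + Q = [22 10; 10 9]
S = H·P̄·Hᵀ + R = [21]
K = P̄·Hᵀ·S⁻¹ = [-2/21; 8/21]
x' − x̄ = [-2/7, 8/7] = K·y
y = (KᵀK)⁻¹·Kᵀ·(x' − x̄) = [3]
z = y + H·x̄ = [3] + [0] = [3]

z = [3]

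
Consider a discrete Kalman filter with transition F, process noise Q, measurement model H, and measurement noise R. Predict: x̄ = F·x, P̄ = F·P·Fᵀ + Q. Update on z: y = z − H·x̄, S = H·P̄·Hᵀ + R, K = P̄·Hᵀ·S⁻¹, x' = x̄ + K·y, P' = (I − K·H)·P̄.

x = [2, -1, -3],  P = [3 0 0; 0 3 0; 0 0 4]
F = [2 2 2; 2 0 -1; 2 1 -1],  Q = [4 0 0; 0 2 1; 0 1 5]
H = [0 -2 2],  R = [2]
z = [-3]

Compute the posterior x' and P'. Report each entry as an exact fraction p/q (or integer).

x' = [-74/17, 120/17, 95/17]
P' = [676/17 80/17 86/17; 80/17 304/17 303/17; 86/17 303/17 310/17]

x̄ = F·x = [-4, 7, 6]
P̄ = F·P·Fᵀ + Q = [44 4 10; 4 18 17; 10 17 24]
y = z − H·x̄ = [-1]
S = H·P̄·Hᵀ + R = [34]
K = P̄·Hᵀ·S⁻¹ = [6/17; -1/17; 7/17]
x' = x̄ + K·y = [-74/17, 120/17, 95/17]
P' = (I − K·H)·P̄ = [676/17 80/17 86/17; 80/17 304/17 303/17; 86/17 303/17 310/17]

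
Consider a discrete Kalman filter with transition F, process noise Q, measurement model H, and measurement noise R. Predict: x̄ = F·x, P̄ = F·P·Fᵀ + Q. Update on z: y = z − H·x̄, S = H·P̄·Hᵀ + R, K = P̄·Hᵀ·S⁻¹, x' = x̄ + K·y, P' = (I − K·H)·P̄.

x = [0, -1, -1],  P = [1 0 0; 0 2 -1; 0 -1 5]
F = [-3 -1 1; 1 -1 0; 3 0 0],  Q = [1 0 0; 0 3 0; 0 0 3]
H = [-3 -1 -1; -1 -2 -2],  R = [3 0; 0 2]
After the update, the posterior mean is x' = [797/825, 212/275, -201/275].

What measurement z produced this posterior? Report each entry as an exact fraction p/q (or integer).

z = [-3, -1]

x̄ = F·x = [0, 1, 0]
P̄ = F·P·Fᵀ + Q = [19 0 -9; 0 6 3; -9 3 12]
S = H·P̄·Hᵀ + R = [144 42; 42 81]
K = P̄·Hᵀ·S⁻¹ = [-641/1650 52/275; 3/1100 -123/550; 103/550 -98/275]
x' − x̄ = [797/825, -63/275, -201/275] = K·y
y = (KᵀK)⁻¹·Kᵀ·(x' − x̄) = [-2, 1]
z = y + H·x̄ = [-2, 1] + [-1, -2] = [-3, -1]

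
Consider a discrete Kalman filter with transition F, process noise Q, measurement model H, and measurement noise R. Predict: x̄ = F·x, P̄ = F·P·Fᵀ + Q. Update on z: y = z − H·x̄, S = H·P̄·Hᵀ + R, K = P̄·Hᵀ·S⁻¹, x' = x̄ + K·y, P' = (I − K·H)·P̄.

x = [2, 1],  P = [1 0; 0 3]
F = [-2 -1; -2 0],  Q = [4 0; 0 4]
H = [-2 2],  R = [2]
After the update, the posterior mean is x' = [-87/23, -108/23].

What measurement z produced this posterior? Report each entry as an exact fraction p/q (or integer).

x̄ = F·x = [-5, -4]
P̄ = F·P·Fᵀ + Q = [11 4; 4 8]
S = H·P̄·Hᵀ + R = [46]
K = P̄·Hᵀ·S⁻¹ = [-7/23; 4/23]
x' − x̄ = [28/23, -16/23] = K·y
y = (KᵀK)⁻¹·Kᵀ·(x' − x̄) = [-4]
z = y + H·x̄ = [-4] + [2] = [-2]

z = [-2]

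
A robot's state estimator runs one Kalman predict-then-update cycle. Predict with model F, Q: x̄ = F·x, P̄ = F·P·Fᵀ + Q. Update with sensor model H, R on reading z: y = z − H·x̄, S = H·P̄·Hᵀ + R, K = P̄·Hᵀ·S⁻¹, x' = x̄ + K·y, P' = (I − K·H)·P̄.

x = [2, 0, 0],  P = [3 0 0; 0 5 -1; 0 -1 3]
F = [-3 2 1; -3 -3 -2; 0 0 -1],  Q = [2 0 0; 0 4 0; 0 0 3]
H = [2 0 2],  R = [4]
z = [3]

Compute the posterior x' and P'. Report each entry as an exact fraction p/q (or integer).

x̄ = F·x = [-6, -6, 0]
P̄ = F·P·Fᵀ + Q = [48 -2 -1; -2 76 3; -1 3 6]
y = z − H·x̄ = [15]
S = H·P̄·Hᵀ + R = [212]
K = P̄·Hᵀ·S⁻¹ = [47/106; 1/106; 5/106]
x' = x̄ + K·y = [69/106, -621/106, 75/106]
P' = (I − K·H)·P̄ = [335/53 -153/53 -288/53; -153/53 4027/53 154/53; -288/53 154/53 293/53]

x' = [69/106, -621/106, 75/106]
P' = [335/53 -153/53 -288/53; -153/53 4027/53 154/53; -288/53 154/53 293/53]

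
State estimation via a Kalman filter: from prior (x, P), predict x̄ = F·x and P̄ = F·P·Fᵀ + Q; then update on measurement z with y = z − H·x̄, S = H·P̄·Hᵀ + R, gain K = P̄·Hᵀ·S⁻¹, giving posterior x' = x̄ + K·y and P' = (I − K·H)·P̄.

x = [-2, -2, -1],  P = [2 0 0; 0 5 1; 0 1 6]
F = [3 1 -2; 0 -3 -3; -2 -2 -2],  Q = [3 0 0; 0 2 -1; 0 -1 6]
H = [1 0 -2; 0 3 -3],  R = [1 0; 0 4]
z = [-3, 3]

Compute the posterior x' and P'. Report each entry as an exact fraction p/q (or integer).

x' = [-137504/83449, 140599/83449, 59694/83449]
P' = [2340642/83449 1188668/83449 1164764/83449; 1188668/83449 660871/83449 612351/83449; 1164764/83449 612351/83449 600395/83449]

x̄ = F·x = [-6, 9, 10]
P̄ = F·P·Fᵀ + Q = [46 24 4; 24 119 77; 4 77 66]
y = z − H·x̄ = [23, 6]
S = H·P̄·Hᵀ + R = [295 -6; -6 283]
K = P̄·Hᵀ·S⁻¹ = [11114/83449 17928/83449; -36034/83449 36390/83449; -36026/83449 8967/83449]
x' = x̄ + K·y = [-137504/83449, 140599/83449, 59694/83449]
P' = (I − K·H)·P̄ = [2340642/83449 1188668/83449 1164764/83449; 1188668/83449 660871/83449 612351/83449; 1164764/83449 612351/83449 600395/83449]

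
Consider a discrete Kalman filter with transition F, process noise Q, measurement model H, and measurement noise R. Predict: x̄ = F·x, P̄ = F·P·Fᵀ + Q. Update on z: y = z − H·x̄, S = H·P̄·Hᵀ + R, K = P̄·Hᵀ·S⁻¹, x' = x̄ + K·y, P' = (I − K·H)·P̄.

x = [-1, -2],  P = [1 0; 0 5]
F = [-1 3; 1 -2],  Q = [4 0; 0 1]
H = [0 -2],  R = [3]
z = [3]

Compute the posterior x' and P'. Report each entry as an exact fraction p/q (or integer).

x' = [103/91, -123/91]
P' = [706/91 -93/91; -93/91 66/91]

x̄ = F·x = [-5, 3]
P̄ = F·P·Fᵀ + Q = [50 -31; -31 22]
y = z − H·x̄ = [9]
S = H·P̄·Hᵀ + R = [91]
K = P̄·Hᵀ·S⁻¹ = [62/91; -44/91]
x' = x̄ + K·y = [103/91, -123/91]
P' = (I − K·H)·P̄ = [706/91 -93/91; -93/91 66/91]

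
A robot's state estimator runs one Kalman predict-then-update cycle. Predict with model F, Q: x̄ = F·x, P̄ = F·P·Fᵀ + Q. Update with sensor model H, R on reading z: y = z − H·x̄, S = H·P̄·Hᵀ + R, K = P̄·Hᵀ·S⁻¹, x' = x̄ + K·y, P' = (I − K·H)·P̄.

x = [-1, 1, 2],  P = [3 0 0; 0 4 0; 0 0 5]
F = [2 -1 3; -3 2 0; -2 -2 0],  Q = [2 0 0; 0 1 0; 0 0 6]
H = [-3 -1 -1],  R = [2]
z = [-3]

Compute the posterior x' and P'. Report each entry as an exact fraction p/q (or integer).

x̄ = F·x = [3, 5, 0]
P̄ = F·P·Fᵀ + Q = [63 -26 -4; -26 44 2; -4 2 34]
y = z − H·x̄ = [11]
S = H·P̄·Hᵀ + R = [471]
K = P̄·Hᵀ·S⁻¹ = [-53/157; 32/471; -8/157]
x' = x̄ + K·y = [-112/157, 2707/471, -88/157]
P' = (I − K·H)·P̄ = [1464/157 -2386/157 -1900/157; -2386/157 19700/471 570/157; -1900/157 570/157 5146/157]

x' = [-112/157, 2707/471, -88/157]
P' = [1464/157 -2386/157 -1900/157; -2386/157 19700/471 570/157; -1900/157 570/157 5146/157]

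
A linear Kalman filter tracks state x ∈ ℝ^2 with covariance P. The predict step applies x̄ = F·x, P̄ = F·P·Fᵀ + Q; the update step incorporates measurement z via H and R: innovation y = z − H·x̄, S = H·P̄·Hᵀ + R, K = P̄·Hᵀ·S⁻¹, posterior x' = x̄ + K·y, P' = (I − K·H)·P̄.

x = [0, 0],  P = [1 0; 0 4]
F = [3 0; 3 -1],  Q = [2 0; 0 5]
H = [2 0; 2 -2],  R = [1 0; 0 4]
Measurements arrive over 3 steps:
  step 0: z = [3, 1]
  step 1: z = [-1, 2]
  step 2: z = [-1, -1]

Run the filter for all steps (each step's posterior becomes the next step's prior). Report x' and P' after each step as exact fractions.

step 0: x̄ = F·x = [0, 0]
step 0: P̄ = F·P·Fᵀ + Q = [11 9; 9 18]
step 0: y = z − H·x̄ = [3, 1]
step 0: S = H·P̄·Hᵀ + R = [45 8; 8 48]
step 0: K = P̄·Hᵀ·S⁻¹ = [64/131 1/524; 63/131 -477/1048]
step 0: x' = x̄ + K·y = [769/524, 1035/1048]
step 0: P' = (I − K·H)·P̄ = [32/131 63/262; 63/262 603/524]
step 1: x̄ = F·x = [2307/524, 3579/1048]
step 1: P̄ = F·P·Fᵀ + Q = [550/131 387/262; 387/262 3619/524]
step 1: y = z − H·x̄ = [-2569/262, 13/524]
step 1: S = H·P̄·Hᵀ + R = [2331/131 1426/131; 1426/131 4795/131]
step 1: K = P̄·Hᵀ·S⁻¹ = [32502/69799 713/69799; 29650/69799 -59049/139598]
step 1: x' = x̄ + K·y = [-22747/139598, -53092/69799]
step 1: P' = (I − K·H)·P̄ = [16251/69799 14825/69799; 14825/69799 73874/69799]
step 2: x̄ = F·x = [-68241/139598, 37943/139598]
step 2: P̄ = F·P·Fᵀ + Q = [285857/69799 101784/69799; 101784/69799 480178/69799]
step 2: y = z − H·x̄ = [-1558/69799, 36385/69799]
step 2: S = H·P̄·Hᵀ + R = [1213227/69799 736292/69799; 736292/69799 2529064/69799]
step 2: K = P̄·Hᵀ·S⁻¹ = [2103967/4524067 184073/18096268; 1919894/4524067 -3825417/9048134]
step 2: x' = x̄ + K·y = [-8938067/18096268, 189734/4524067]
step 2: P' = (I − K·H)·P̄ = [2103967/9048134 959947/4524067; 959947/4524067 4785364/4524067]

step 0: x' = [769/524, 1035/1048], P' = [32/131 63/262; 63/262 603/524]
step 1: x' = [-22747/139598, -53092/69799], P' = [16251/69799 14825/69799; 14825/69799 73874/69799]
step 2: x' = [-8938067/18096268, 189734/4524067], P' = [2103967/9048134 959947/4524067; 959947/4524067 4785364/4524067]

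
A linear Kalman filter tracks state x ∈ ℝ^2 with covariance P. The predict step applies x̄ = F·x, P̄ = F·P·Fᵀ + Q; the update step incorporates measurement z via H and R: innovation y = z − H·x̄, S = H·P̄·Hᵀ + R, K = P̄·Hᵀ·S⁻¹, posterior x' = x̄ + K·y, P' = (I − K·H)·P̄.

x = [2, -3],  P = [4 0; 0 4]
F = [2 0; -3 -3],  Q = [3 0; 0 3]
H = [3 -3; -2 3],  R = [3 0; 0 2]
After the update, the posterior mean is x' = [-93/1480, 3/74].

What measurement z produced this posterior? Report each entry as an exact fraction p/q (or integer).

z = [-2, -1]

x̄ = F·x = [4, 3]
P̄ = F·P·Fᵀ + Q = [19 -24; -24 75]
S = H·P̄·Hᵀ + R = [1281 -1149; -1149 1041]
K = P̄·Hᵀ·S⁻¹ = [2633/4440 2437/4440; 25/74 47/74]
x' − x̄ = [-6013/1480, -219/74] = K·y
y = (KᵀK)⁻¹·Kᵀ·(x' − x̄) = [-5, -2]
z = y + H·x̄ = [-5, -2] + [3, 1] = [-2, -1]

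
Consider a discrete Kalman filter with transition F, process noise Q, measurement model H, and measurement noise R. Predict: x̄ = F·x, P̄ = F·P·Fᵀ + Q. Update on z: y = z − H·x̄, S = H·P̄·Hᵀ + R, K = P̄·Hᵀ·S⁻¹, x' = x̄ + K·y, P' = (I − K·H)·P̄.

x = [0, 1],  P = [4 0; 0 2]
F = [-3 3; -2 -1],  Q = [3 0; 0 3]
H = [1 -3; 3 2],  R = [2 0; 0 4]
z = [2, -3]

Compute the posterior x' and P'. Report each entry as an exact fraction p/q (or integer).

x̄ = F·x = [3, -1]
P̄ = F·P·Fᵀ + Q = [57 18; 18 21]
y = z − H·x̄ = [-4, -10]
S = H·P̄·Hᵀ + R = [140 -81; -81 817]
K = P̄·Hᵀ·S⁻¹ = [19218/107819 29223/107819; -28989/107819 9795/107819]
x' = x̄ + K·y = [-45645/107819, -89813/107819]
P' = (I − K·H)·P̄ = [38868/107819 144/107819; 144/107819 19374/107819]

x' = [-45645/107819, -89813/107819]
P' = [38868/107819 144/107819; 144/107819 19374/107819]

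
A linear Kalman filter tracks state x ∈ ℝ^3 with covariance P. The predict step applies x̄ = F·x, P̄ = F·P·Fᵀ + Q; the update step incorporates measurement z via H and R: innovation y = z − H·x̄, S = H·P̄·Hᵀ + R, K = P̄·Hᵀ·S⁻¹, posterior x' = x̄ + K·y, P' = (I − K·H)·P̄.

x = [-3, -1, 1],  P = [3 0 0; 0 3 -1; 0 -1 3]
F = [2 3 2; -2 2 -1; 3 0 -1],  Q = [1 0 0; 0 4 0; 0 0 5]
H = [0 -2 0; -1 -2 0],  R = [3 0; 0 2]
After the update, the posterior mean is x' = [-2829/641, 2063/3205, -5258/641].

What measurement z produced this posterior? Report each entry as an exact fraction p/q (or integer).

x̄ = F·x = [-7, 3, -10]
P̄ = F·P·Fᵀ + Q = [40 -1 15; -1 35 -13; 15 -13 35]
S = H·P̄·Hᵀ + R = [143 138; 138 178]
K = P̄·Hᵀ·S⁻¹ = [560/641 -571/641; -1469/3205 -207/6410; 311/641 -403/1282]
x' − x̄ = [1658/641, -7552/3205, 1152/641] = K·y
y = (KᵀK)⁻¹·Kᵀ·(x' − x̄) = [5, 2]
z = y + H·x̄ = [5, 2] + [-6, 1] = [-1, 3]

z = [-1, 3]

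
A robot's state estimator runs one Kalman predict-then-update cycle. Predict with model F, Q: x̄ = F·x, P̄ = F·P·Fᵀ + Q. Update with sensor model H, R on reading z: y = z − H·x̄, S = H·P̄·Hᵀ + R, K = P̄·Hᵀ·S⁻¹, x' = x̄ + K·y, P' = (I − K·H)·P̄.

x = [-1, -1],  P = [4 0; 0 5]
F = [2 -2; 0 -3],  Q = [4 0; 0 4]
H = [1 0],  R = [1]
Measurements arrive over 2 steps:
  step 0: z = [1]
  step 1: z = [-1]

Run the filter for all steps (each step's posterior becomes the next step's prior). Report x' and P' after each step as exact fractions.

step 0: x' = [40/41, 153/41], P' = [40/41 30/41; 30/41 1109/41]
step 1: x' = [-4746/4561, -21849/4561], P' = [4520/4561 6474/4561; 6474/4561 106309/4561]

step 0: x̄ = F·x = [0, 3]
step 0: P̄ = F·P·Fᵀ + Q = [40 30; 30 49]
step 0: y = z − H·x̄ = [1]
step 0: S = H·P̄·Hᵀ + R = [41]
step 0: K = P̄·Hᵀ·S⁻¹ = [40/41; 30/41]
step 0: x' = x̄ + K·y = [40/41, 153/41]
step 0: P' = (I − K·H)·P̄ = [40/41 30/41; 30/41 1109/41]
step 1: x̄ = F·x = [-226/41, -459/41]
step 1: P̄ = F·P·Fᵀ + Q = [4520/41 6474/41; 6474/41 10145/41]
step 1: y = z − H·x̄ = [185/41]
step 1: S = H·P̄·Hᵀ + R = [4561/41]
step 1: K = P̄·Hᵀ·S⁻¹ = [4520/4561; 6474/4561]
step 1: x' = x̄ + K·y = [-4746/4561, -21849/4561]
step 1: P' = (I − K·H)·P̄ = [4520/4561 6474/4561; 6474/4561 106309/4561]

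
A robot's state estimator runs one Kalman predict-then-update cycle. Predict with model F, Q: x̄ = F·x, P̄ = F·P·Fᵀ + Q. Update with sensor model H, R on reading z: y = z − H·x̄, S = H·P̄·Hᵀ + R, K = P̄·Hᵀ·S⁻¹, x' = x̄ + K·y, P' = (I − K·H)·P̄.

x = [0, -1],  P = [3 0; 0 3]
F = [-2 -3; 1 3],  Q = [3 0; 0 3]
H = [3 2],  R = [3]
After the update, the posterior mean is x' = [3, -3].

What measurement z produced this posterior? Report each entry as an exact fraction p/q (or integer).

x̄ = F·x = [3, -3]
P̄ = F·P·Fᵀ + Q = [42 -33; -33 33]
S = H·P̄·Hᵀ + R = [117]
K = P̄·Hᵀ·S⁻¹ = [20/39; -11/39]
x' − x̄ = [0, 0] = K·y
y = (KᵀK)⁻¹·Kᵀ·(x' − x̄) = [0]
z = y + H·x̄ = [0] + [3] = [3]

z = [3]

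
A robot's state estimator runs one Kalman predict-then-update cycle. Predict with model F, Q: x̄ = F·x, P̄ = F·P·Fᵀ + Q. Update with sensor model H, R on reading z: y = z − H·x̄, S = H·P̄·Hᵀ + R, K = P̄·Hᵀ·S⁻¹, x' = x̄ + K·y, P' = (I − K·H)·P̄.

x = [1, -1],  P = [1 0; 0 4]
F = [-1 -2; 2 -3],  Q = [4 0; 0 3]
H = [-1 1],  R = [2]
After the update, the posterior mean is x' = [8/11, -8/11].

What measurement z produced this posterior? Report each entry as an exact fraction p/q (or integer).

x̄ = F·x = [1, 5]
P̄ = F·P·Fᵀ + Q = [21 22; 22 43]
S = H·P̄·Hᵀ + R = [22]
K = P̄·Hᵀ·S⁻¹ = [1/22; 21/22]
x' − x̄ = [-3/11, -63/11] = K·y
y = (KᵀK)⁻¹·Kᵀ·(x' − x̄) = [-6]
z = y + H·x̄ = [-6] + [4] = [-2]

z = [-2]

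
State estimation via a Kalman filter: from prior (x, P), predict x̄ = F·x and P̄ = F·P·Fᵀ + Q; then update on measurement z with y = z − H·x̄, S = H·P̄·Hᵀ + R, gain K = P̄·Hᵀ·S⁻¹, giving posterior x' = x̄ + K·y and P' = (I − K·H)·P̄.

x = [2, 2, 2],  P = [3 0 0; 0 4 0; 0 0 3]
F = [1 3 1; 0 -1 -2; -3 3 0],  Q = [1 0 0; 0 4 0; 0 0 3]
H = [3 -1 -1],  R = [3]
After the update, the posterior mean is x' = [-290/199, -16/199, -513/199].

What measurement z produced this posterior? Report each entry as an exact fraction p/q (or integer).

z = [-2]

x̄ = F·x = [10, -6, 0]
P̄ = F·P·Fᵀ + Q = [43 -18 27; -18 20 -12; 27 -12 66]
S = H·P̄·Hᵀ + R = [398]
K = P̄·Hᵀ·S⁻¹ = [60/199; -31/199; 27/398]
x' − x̄ = [-2280/199, 1178/199, -513/199] = K·y
y = (KᵀK)⁻¹·Kᵀ·(x' − x̄) = [-38]
z = y + H·x̄ = [-38] + [36] = [-2]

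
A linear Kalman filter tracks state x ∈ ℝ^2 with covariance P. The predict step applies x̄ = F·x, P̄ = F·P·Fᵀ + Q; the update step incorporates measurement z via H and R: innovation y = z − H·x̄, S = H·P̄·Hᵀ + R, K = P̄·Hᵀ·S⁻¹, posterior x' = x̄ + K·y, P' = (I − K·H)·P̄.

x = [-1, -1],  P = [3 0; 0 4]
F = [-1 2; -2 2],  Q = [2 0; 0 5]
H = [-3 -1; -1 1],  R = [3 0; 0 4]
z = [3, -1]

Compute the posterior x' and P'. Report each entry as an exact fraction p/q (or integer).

x' = [-32/49, -363/343]
P' = [5/14 -33/98; -33/98 1221/686]

x̄ = F·x = [-1, 0]
P̄ = F·P·Fᵀ + Q = [21 22; 22 33]
y = z − H·x̄ = [0, -2]
S = H·P̄·Hᵀ + R = [357 -14; -14 14]
K = P̄·Hᵀ·S⁻¹ = [-12/49 -17/98; -88/343 363/686]
x' = x̄ + K·y = [-32/49, -363/343]
P' = (I − K·H)·P̄ = [5/14 -33/98; -33/98 1221/686]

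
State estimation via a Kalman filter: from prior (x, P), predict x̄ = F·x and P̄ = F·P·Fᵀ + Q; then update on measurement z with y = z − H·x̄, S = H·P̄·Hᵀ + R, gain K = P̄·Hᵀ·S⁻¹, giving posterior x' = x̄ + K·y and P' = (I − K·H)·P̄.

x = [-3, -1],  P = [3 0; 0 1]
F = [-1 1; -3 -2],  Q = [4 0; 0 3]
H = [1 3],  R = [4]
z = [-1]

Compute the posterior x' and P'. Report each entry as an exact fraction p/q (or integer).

x' = [-9/10, 1/10]
P' = [2039/360 -641/360; -641/360 359/360]

x̄ = F·x = [2, 11]
P̄ = F·P·Fᵀ + Q = [8 7; 7 34]
y = z − H·x̄ = [-36]
S = H·P̄·Hᵀ + R = [360]
K = P̄·Hᵀ·S⁻¹ = [29/360; 109/360]
x' = x̄ + K·y = [-9/10, 1/10]
P' = (I − K·H)·P̄ = [2039/360 -641/360; -641/360 359/360]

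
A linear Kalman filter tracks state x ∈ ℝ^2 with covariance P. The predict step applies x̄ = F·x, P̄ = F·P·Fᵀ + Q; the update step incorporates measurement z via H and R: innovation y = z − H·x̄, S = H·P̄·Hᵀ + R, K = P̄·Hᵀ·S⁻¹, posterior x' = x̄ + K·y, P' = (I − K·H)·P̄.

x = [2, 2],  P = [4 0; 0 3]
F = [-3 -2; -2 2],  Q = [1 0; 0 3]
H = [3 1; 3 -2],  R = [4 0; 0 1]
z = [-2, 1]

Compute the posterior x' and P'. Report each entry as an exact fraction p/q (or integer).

x' = [-1019/2913, -8671/8739]
P' = [2619/12623 9641/37869; 9641/37869 61999/113607]

x̄ = F·x = [-10, 0]
P̄ = F·P·Fᵀ + Q = [49 12; 12 31]
y = z − H·x̄ = [28, 31]
S = H·P̄·Hᵀ + R = [548 343; 343 422]
K = P̄·Hᵀ·S⁻¹ = [8303/37869 4289/37869; 37192/113607 -37229/113607]
x' = x̄ + K·y = [-1019/2913, -8671/8739]
P' = (I − K·H)·P̄ = [2619/12623 9641/37869; 9641/37869 61999/113607]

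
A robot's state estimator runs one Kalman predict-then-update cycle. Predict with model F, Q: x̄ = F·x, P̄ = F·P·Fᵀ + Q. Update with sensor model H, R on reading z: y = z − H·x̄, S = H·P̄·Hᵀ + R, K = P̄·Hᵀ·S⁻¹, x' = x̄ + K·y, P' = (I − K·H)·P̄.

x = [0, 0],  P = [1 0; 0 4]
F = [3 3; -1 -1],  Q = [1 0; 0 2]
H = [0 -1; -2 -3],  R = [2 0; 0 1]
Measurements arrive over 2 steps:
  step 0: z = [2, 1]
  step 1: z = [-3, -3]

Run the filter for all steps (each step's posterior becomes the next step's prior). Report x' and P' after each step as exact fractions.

step 0: x' = [302/177, -772/531], P' = [215/59 -398/177; -398/177 790/531]
step 1: x' = [-50355/61751, 95839/61751], P' = [148963/61751 -91602/61751; -91602/61751 62518/61751]

step 0: x̄ = F·x = [0, 0]
step 0: P̄ = F·P·Fᵀ + Q = [46 -15; -15 7]
step 0: y = z − H·x̄ = [2, 1]
step 0: S = H·P̄·Hᵀ + R = [9 -9; -9 68]
step 0: K = P̄·Hᵀ·S⁻¹ = [199/177 -32/59; -395/531 2/59]
step 0: x' = x̄ + K·y = [302/177, -772/531]
step 0: P' = (I − K·H)·P̄ = [215/59 -398/177; -398/177 790/531]
step 1: x̄ = F·x = [134/177, -134/531]
step 1: P̄ = F·P·Fᵀ + Q = [396/59 -337/177; -337/177 1399/531]
step 1: y = z − H·x̄ = [-1727/531, -397/177]
step 1: S = H·P̄·Hᵀ + R = [2461/531 725/177; 725/177 1694/59]
step 1: K = P̄·Hᵀ·S⁻¹ = [45801/61751 -23120/61751; -31259/61751 -4350/61751]
step 1: x' = x̄ + K·y = [-50355/61751, 95839/61751]
step 1: P' = (I − K·H)·P̄ = [148963/61751 -91602/61751; -91602/61751 62518/61751]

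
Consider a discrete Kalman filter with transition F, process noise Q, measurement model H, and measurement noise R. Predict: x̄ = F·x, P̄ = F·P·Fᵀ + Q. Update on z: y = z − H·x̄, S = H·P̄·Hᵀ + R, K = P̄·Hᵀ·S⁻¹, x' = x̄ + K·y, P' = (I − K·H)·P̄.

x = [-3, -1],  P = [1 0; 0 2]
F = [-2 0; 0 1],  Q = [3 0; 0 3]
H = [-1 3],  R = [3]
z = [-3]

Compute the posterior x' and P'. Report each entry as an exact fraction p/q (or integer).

x' = [288/55, 7/11]
P' = [336/55 21/11; 21/11 10/11]

x̄ = F·x = [6, -1]
P̄ = F·P·Fᵀ + Q = [7 0; 0 5]
y = z − H·x̄ = [6]
S = H·P̄·Hᵀ + R = [55]
K = P̄·Hᵀ·S⁻¹ = [-7/55; 3/11]
x' = x̄ + K·y = [288/55, 7/11]
P' = (I − K·H)·P̄ = [336/55 21/11; 21/11 10/11]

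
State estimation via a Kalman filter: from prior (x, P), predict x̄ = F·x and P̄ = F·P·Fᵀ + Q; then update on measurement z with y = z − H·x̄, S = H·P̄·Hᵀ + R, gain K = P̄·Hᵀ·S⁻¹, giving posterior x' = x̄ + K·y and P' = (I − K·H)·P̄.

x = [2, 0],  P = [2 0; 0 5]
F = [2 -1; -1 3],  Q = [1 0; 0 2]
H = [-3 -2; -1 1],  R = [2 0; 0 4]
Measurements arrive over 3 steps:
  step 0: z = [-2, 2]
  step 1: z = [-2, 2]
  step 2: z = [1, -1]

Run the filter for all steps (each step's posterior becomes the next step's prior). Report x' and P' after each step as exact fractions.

step 0: x̄ = F·x = [4, -2]
step 0: P̄ = F·P·Fᵀ + Q = [14 -19; -19 49]
step 0: y = z − H·x̄ = [6, 8]
step 0: S = H·P̄·Hᵀ + R = [96 -37; -37 105]
step 0: K = P̄·Hᵀ·S⁻¹ = [-1641/8711 -3316/8711; -1789/8711 5011/8711]
step 0: x' = x̄ + K·y = [-1530/8711, 11932/8711]
step 0: P' = (I − K·H)·P̄ = [5962/8711 -7302/8711; -7302/8711 12742/8711]
step 1: x̄ = F·x = [-14992/8711, 37326/8711]
step 1: P̄ = F·P·Fᵀ + Q = [74509/8711 -101264/8711; -101264/8711 181874/8711]
step 1: y = z − H·x̄ = [12254/8711, -34896/8711]
step 1: S = H·P̄·Hᵀ + R = [200331/8711 -38957/8711; -38957/8711 493755/8711]
step 1: K = P̄·Hᵀ·S⁻¹ = [-988173/5590448 -2068123/5590448; -1066087/5590448 3121663/5590448]
step 1: x' = x̄ + K·y = [-1363325/2795224, 4974841/2795224]
step 1: P' = (I − K·H)·P̄ = [1852133/2795224 -2284113/2795224; -2284113/2795224 3959213/2795224]
step 2: x̄ = F·x = [-7701491/2795224, 2035981/349403]
step 2: P̄ = F·P·Fᵀ + Q = [23299421/2795224 -3946337/349403; -3946337/349403 7097522/349403]
step 2: y = z − H·x̄ = [12266447/2795224, -26784563/2795224]
step 2: S = H·P̄·Hᵀ + R = [63557589/2795224 -12091393/2795224; -12091393/2795224 154401885/2795224]
step 2: K = P̄·Hᵀ·S⁻¹ = [-305293917/1729237042 -638430467/1729237042; -329476703/1729237042 963691397/1729237042]
step 2: x' = x̄ + K·y = [6708925/864618521, -301945632/864618521]
step 2: P' = (I − K·H)·P̄ = [571803157/864618521 -705057777/864618521; -705057777/864618521 1222325017/864618521]

step 0: x' = [-1530/8711, 11932/8711], P' = [5962/8711 -7302/8711; -7302/8711 12742/8711]
step 1: x' = [-1363325/2795224, 4974841/2795224], P' = [1852133/2795224 -2284113/2795224; -2284113/2795224 3959213/2795224]
step 2: x' = [6708925/864618521, -301945632/864618521], P' = [571803157/864618521 -705057777/864618521; -705057777/864618521 1222325017/864618521]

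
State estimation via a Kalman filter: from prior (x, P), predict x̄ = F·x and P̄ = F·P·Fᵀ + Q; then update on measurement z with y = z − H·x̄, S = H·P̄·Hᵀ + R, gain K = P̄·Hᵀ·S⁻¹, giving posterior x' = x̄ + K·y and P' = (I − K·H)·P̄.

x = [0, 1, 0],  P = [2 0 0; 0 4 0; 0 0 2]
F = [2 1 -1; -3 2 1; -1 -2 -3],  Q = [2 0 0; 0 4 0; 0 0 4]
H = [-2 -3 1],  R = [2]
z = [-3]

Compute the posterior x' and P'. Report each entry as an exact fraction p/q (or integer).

x̄ = F·x = [1, 2, -2]
P̄ = F·P·Fᵀ + Q = [16 -6 -6; -6 40 -16; -6 -16 40]
y = z − H·x̄ = [7]
S = H·P̄·Hᵀ + R = [514]
K = P̄·Hᵀ·S⁻¹ = [-10/257; -62/257; 50/257]
x' = x̄ + K·y = [187/257, 80/257, -164/257]
P' = (I − K·H)·P̄ = [3912/257 -2782/257 -542/257; -2782/257 2592/257 2088/257; -542/257 2088/257 5280/257]

x' = [187/257, 80/257, -164/257]
P' = [3912/257 -2782/257 -542/257; -2782/257 2592/257 2088/257; -542/257 2088/257 5280/257]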